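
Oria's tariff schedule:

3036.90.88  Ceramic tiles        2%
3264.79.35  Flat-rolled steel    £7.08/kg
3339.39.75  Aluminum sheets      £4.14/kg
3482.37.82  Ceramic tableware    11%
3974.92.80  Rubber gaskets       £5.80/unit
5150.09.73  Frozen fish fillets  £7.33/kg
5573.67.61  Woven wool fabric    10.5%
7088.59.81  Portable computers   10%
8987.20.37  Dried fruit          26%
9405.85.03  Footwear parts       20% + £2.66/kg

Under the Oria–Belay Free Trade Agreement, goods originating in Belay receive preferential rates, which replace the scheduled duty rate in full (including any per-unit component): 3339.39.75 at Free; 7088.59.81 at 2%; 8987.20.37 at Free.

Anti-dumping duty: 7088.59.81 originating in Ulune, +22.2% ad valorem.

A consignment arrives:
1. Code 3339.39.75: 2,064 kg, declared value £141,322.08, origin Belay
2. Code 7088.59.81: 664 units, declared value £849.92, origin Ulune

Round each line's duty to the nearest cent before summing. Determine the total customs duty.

Line 1 (3339.39.75, Belay, 2,064 kg, £141,322.08):
Base rate for 3339.39.75 is £4.14/kg.
Origin Belay qualifies under the Oria–Belay agreement and 3339.39.75 is covered: preferential rate Free applies instead.
Duty = £141,322.08 × 0% = £0.00.
Line 2 (7088.59.81, Ulune, 664 units, £849.92):
Base rate for 7088.59.81 is 10%.
7088.59.81 has an FTA preferential rate, but origin Ulune is not Belay; base rate stands.
Additional duty on 7088.59.81 from Ulune: +22.2%. Applied ad valorem rate: 10% + 22.2% = 32.2%.
Duty = £849.92 × 32.2% = £273.67.
Total = £0.00 + £273.67 = £273.67.

£273.67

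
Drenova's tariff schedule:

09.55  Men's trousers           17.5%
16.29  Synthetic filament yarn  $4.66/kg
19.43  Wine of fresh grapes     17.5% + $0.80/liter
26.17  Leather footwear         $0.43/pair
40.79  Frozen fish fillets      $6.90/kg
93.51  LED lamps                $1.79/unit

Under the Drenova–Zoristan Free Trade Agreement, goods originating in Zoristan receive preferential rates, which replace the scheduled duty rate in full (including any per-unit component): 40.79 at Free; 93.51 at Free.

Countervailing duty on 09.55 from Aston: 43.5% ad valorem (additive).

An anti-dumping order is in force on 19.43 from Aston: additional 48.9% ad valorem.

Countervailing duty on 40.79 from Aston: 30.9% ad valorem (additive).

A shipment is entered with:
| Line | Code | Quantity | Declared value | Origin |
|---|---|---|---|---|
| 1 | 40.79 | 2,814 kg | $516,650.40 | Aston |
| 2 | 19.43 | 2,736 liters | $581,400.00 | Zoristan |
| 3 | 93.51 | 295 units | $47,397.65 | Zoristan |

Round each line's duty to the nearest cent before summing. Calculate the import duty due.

$282,995.37

Line 1 (40.79, Aston, 2,814 kg, $516,650.40):
Base rate for 40.79 is $6.90/kg.
40.79 has an FTA preferential rate, but origin Aston is not Zoristan; base rate stands.
Additional duty on 40.79 from Aston: +30.9% ad valorem. Applied ad valorem rate = 30.9%.
Duty = $516,650.40 × 30.9% + 2,814 × $6.90 = $179,061.57.
Line 2 (19.43, Zoristan, 2,736 liters, $581,400.00):
Base rate for 19.43 is 17.5% + $0.80/liter.
Origin Zoristan is the FTA partner but 19.43 is not on the preference list; base rate stands.
The additional-duty order on 19.43 targets Aston, not Zoristan; it does not apply.
Duty = $581,400.00 × 17.5% + 2,736 × $0.80 = $103,933.80.
Line 3 (93.51, Zoristan, 295 units, $47,397.65):
Base rate for 93.51 is $1.79/unit.
Origin Zoristan qualifies under the Drenova–Zoristan agreement and 93.51 is covered: preferential rate Free applies instead.
Duty = $47,397.65 × 0% = $0.00.
Total = $179,061.57 + $103,933.80 + $0.00 = $282,995.37.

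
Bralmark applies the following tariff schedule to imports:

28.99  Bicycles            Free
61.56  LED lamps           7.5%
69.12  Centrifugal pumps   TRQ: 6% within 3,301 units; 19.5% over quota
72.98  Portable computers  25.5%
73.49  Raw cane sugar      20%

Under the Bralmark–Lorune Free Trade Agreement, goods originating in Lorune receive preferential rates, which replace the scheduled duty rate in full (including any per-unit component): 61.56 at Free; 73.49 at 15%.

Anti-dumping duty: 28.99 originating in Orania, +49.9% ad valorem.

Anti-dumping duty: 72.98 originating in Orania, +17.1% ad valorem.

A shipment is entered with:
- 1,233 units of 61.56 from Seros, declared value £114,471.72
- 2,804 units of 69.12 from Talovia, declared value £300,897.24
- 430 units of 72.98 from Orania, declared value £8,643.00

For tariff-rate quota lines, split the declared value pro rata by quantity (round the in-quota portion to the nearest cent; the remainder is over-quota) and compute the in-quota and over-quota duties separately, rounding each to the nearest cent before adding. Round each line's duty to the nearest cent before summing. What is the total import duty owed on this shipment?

Line 1 (61.56, Seros, 1,233 units, £114,471.72):
Base rate for 61.56 is 7.5%.
61.56 has an FTA preferential rate, but origin Seros is not Lorune; base rate stands.
Duty = £114,471.72 × 7.5% = £8,585.38.
Line 2 (69.12, Talovia, 2,804 units, £300,897.24):
Code 69.12 is under a tariff-rate quota (threshold 3,301 units). Quantity 2,804 units is within the quota, so the in-quota rate 6% applies to the full value.
Duty = £300,897.24 × 6% = £18,053.83.
Line 3 (72.98, Orania, 430 units, £8,643.00):
Base rate for 72.98 is 25.5%.
Additional duty on 72.98 from Orania: +17.1%. Applied ad valorem rate: 25.5% + 17.1% = 42.6%.
Duty = £8,643.00 × 42.6% = £3,681.92.
Total = £8,585.38 + £18,053.83 + £3,681.92 = £30,321.13.

£30,321.13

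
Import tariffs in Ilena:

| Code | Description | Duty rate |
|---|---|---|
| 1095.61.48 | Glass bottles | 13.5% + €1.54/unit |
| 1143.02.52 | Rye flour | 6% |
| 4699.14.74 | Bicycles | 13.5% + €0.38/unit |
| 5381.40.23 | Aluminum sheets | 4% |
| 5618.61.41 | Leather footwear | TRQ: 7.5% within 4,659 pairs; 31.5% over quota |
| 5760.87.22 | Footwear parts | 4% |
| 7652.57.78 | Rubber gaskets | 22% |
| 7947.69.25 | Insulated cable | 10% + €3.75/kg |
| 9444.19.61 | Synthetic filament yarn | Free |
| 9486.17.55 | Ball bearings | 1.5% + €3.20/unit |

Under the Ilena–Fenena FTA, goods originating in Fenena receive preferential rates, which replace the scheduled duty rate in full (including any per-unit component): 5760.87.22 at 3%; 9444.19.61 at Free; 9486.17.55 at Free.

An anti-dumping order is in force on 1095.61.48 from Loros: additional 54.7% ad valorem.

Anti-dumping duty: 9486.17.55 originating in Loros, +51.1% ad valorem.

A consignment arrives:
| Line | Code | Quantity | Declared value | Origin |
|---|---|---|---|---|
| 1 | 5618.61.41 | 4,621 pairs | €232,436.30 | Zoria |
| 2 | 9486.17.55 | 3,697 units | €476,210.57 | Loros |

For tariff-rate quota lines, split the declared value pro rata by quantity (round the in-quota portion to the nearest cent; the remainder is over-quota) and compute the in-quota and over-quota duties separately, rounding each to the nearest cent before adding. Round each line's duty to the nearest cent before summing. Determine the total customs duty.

Line 1 (5618.61.41, Zoria, 4,621 pairs, €232,436.30):
Code 5618.61.41 is under a tariff-rate quota (threshold 4,659 pairs). Quantity 4,621 pairs is within the quota, so the in-quota rate 7.5% applies to the full value.
Duty = €232,436.30 × 7.5% = €17,432.72.
Line 2 (9486.17.55, Loros, 3,697 units, €476,210.57):
Base rate for 9486.17.55 is 1.5% + €3.20/unit.
9486.17.55 has an FTA preferential rate, but origin Loros is not Fenena; base rate stands.
Additional duty on 9486.17.55 from Loros: +51.1%. Applied ad valorem rate: 1.5% + 51.1% = 52.6%.
Duty = €476,210.57 × 52.6% + 3,697 × €3.20 = €262,317.16.
Total = €17,432.72 + €262,317.16 = €279,749.88.

€279,749.88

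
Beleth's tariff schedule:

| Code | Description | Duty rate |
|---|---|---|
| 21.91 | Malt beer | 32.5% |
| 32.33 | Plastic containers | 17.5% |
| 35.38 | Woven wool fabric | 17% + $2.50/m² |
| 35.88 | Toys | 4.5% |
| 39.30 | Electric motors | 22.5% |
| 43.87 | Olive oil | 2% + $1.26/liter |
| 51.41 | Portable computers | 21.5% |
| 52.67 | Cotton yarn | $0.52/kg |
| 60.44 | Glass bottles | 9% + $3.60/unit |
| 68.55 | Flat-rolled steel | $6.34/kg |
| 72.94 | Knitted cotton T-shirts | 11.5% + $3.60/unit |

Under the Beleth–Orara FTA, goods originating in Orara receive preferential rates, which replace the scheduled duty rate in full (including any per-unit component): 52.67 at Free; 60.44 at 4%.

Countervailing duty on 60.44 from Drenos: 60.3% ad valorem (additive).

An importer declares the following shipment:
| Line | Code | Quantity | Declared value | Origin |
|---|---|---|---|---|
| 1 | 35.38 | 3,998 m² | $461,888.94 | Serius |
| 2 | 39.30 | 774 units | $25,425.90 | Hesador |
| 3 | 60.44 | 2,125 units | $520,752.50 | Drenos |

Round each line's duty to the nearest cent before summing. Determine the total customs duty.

Line 1 (35.38, Serius, 3,998 m², $461,888.94):
Base rate for 35.38 is 17% + $2.50/m².
Duty = $461,888.94 × 17% + 3,998 × $2.50 = $88,516.12.
Line 2 (39.30, Hesador, 774 units, $25,425.90):
Base rate for 39.30 is 22.5%.
Duty = $25,425.90 × 22.5% = $5,720.83.
Line 3 (60.44, Drenos, 2,125 units, $520,752.50):
Base rate for 60.44 is 9% + $3.60/unit.
60.44 has an FTA preferential rate, but origin Drenos is not Orara; base rate stands.
Additional duty on 60.44 from Drenos: +60.3%. Applied ad valorem rate: 9% + 60.3% = 69.3%.
Duty = $520,752.50 × 69.3% + 2,125 × $3.60 = $368,531.48.
Total = $88,516.12 + $5,720.83 + $368,531.48 = $462,768.43.

$462,768.43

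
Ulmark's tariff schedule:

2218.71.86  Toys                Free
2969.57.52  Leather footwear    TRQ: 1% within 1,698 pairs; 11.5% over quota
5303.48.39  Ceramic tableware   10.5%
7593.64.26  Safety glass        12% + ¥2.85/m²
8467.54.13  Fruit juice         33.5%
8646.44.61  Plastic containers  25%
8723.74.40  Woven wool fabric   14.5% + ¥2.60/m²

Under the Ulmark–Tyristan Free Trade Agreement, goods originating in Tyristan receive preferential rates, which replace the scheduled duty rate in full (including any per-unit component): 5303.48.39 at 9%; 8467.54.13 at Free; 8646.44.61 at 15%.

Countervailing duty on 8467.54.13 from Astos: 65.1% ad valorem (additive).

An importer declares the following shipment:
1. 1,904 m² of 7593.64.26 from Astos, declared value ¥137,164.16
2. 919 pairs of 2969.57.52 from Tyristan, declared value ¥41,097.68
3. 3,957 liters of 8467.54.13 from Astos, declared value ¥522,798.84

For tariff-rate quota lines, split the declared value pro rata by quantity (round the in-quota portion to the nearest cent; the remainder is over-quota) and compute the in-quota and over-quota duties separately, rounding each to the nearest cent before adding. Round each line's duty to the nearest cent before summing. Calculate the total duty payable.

Line 1 (7593.64.26, Astos, 1,904 m², ¥137,164.16):
Base rate for 7593.64.26 is 12% + ¥2.85/m².
Duty = ¥137,164.16 × 12% + 1,904 × ¥2.85 = ¥21,886.10.
Line 2 (2969.57.52, Tyristan, 919 pairs, ¥41,097.68):
Code 2969.57.52 is under a tariff-rate quota (threshold 1,698 pairs). Quantity 919 pairs is within the quota, so the in-quota rate 1% applies to the full value.
Duty = ¥41,097.68 × 1% = ¥410.98.
Line 3 (8467.54.13, Astos, 3,957 liters, ¥522,798.84):
Base rate for 8467.54.13 is 33.5%.
8467.54.13 has an FTA preferential rate, but origin Astos is not Tyristan; base rate stands.
Additional duty on 8467.54.13 from Astos: +65.1%. Applied ad valorem rate: 33.5% + 65.1% = 98.6%.
Duty = ¥522,798.84 × 98.6% = ¥515,479.66.
Total = ¥21,886.10 + ¥410.98 + ¥515,479.66 = ¥537,776.74.

¥537,776.74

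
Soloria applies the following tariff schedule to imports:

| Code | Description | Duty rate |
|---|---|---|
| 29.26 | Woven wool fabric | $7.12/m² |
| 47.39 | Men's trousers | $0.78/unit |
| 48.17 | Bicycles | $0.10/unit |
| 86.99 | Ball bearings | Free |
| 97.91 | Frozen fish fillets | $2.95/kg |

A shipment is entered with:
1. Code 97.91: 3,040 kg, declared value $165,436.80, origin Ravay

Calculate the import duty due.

Line 1 (97.91, Ravay, 3,040 kg, $165,436.80):
Base rate for 97.91 is $2.95/kg.
Duty = 3,040 × $2.95 = $8,968.00.

$8,968.00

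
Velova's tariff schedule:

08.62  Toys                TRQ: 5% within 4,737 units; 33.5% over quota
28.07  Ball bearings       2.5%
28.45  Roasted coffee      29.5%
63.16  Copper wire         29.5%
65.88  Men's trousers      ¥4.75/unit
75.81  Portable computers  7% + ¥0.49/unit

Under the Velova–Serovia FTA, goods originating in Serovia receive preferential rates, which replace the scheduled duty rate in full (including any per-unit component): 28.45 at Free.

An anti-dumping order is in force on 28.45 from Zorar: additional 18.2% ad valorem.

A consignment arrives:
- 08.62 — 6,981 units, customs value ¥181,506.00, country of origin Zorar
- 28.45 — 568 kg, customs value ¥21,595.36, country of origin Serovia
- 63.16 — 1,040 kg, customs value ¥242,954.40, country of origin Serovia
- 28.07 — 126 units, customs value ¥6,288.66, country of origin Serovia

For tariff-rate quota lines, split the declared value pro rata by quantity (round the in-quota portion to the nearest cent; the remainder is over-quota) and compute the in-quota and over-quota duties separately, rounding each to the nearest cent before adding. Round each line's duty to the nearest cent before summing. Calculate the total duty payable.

Line 1 (08.62, Zorar, 6,981 units, ¥181,506.00):
Code 08.62 is under a tariff-rate quota (threshold 4,737 units). In-quota: 4,737 units at 5%; over-quota: 2,244 units at 33.5%.
Pro-rata value split: in-quota = ¥181,506.00 × 4,737/6,981 = ¥123,162.00; over-quota = ¥181,506.00 − ¥123,162.00 = ¥58,344.00.
In-quota duty = ¥123,162.00 × 5% = ¥6,158.10. Over-quota duty = ¥58,344.00 × 33.5% = ¥19,545.24.
Line duty = ¥6,158.10 + ¥19,545.24 = ¥25,703.34.
Line 2 (28.45, Serovia, 568 kg, ¥21,595.36):
Base rate for 28.45 is 29.5%.
Origin Serovia qualifies under the Velova–Serovia agreement and 28.45 is covered: preferential rate Free applies instead.
The additional-duty order on 28.45 targets Zorar, not Serovia; it does not apply.
Duty = ¥21,595.36 × 0% = ¥0.00.
Line 3 (63.16, Serovia, 1,040 kg, ¥242,954.40):
Base rate for 63.16 is 29.5%.
Origin Serovia is the FTA partner but 63.16 is not on the preference list; base rate stands.
Duty = ¥242,954.40 × 29.5% = ¥71,671.55.
Line 4 (28.07, Serovia, 126 units, ¥6,288.66):
Base rate for 28.07 is 2.5%.
Origin Serovia is the FTA partner but 28.07 is not on the preference list; base rate stands.
Duty = ¥6,288.66 × 2.5% = ¥157.22.
Total = ¥25,703.34 + ¥0.00 + ¥71,671.55 + ¥157.22 = ¥97,532.11.

¥97,532.11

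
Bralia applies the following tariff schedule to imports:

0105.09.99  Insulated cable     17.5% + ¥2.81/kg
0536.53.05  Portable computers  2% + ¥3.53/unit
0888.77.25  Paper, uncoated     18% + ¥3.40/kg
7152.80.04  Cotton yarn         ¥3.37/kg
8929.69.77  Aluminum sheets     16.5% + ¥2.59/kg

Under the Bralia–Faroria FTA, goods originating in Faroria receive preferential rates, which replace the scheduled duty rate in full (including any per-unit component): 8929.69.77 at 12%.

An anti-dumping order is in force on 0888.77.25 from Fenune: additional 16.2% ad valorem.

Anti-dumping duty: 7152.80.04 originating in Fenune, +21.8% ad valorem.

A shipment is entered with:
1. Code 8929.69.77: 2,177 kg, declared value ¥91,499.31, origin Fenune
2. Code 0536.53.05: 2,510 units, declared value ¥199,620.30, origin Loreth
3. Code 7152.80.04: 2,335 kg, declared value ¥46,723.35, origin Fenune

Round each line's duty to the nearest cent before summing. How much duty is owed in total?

¥51,643.17

Line 1 (8929.69.77, Fenune, 2,177 kg, ¥91,499.31):
Base rate for 8929.69.77 is 16.5% + ¥2.59/kg.
8929.69.77 has an FTA preferential rate, but origin Fenune is not Faroria; base rate stands.
Duty = ¥91,499.31 × 16.5% + 2,177 × ¥2.59 = ¥20,735.82.
Line 2 (0536.53.05, Loreth, 2,510 units, ¥199,620.30):
Base rate for 0536.53.05 is 2% + ¥3.53/unit.
Duty = ¥199,620.30 × 2% + 2,510 × ¥3.53 = ¥12,852.71.
Line 3 (7152.80.04, Fenune, 2,335 kg, ¥46,723.35):
Base rate for 7152.80.04 is ¥3.37/kg.
Additional duty on 7152.80.04 from Fenune: +21.8% ad valorem. Applied ad valorem rate = 21.8%.
Duty = ¥46,723.35 × 21.8% + 2,335 × ¥3.37 = ¥18,054.64.
Total = ¥20,735.82 + ¥12,852.71 + ¥18,054.64 = ¥51,643.17.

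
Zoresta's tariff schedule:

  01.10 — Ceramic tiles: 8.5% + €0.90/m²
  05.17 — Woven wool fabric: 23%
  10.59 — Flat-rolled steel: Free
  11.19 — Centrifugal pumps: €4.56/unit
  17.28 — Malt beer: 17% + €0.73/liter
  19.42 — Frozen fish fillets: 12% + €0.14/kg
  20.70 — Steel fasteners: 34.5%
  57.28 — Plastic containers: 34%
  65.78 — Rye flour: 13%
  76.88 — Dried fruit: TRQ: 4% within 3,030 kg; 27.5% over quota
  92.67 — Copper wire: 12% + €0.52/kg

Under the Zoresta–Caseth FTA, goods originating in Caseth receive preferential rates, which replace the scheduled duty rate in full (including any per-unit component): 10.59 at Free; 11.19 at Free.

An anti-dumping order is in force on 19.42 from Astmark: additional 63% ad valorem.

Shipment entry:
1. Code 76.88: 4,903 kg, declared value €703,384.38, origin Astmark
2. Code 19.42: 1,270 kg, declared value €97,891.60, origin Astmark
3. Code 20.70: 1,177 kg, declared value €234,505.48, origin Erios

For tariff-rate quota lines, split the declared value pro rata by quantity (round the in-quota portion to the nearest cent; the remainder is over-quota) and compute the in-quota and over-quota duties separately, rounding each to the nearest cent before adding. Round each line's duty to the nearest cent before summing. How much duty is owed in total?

€245,780.90

Line 1 (76.88, Astmark, 4,903 kg, €703,384.38):
Code 76.88 is under a tariff-rate quota (threshold 3,030 kg). In-quota: 3,030 kg at 4%; over-quota: 1,873 kg at 27.5%.
Pro-rata value split: in-quota = €703,384.38 × 3,030/4,903 = €434,683.80; over-quota = €703,384.38 − €434,683.80 = €268,700.58.
In-quota duty = €434,683.80 × 4% = €17,387.35. Over-quota duty = €268,700.58 × 27.5% = €73,892.66.
Line duty = €17,387.35 + €73,892.66 = €91,280.01.
Line 2 (19.42, Astmark, 1,270 kg, €97,891.60):
Base rate for 19.42 is 12% + €0.14/kg.
Additional duty on 19.42 from Astmark: +63%. Applied ad valorem rate: 12% + 63% = 75%.
Duty = €97,891.60 × 75% + 1,270 × €0.14 = €73,596.50.
Line 3 (20.70, Erios, 1,177 kg, €234,505.48):
Base rate for 20.70 is 34.5%.
Duty = €234,505.48 × 34.5% = €80,904.39.
Total = €91,280.01 + €73,596.50 + €80,904.39 = €245,780.90.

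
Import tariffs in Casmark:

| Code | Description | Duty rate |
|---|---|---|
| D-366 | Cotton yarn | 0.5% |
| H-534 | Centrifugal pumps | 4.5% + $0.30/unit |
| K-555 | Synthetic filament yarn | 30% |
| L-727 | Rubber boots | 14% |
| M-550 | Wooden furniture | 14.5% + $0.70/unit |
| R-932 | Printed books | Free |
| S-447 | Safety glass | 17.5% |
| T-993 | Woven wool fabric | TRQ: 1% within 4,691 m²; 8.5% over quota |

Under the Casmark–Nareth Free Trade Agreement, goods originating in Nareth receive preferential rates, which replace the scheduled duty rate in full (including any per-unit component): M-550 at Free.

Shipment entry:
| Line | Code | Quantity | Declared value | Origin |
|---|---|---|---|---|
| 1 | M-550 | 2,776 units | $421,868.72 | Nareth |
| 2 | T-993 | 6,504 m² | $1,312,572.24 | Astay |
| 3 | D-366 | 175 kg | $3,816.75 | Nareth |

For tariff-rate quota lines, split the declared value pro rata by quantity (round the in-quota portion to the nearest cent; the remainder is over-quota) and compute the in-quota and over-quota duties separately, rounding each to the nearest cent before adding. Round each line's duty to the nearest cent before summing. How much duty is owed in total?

$40,585.92

Line 1 (M-550, Nareth, 2,776 units, $421,868.72):
Base rate for M-550 is 14.5% + $0.70/unit.
Origin Nareth qualifies under the Casmark–Nareth agreement and M-550 is covered: preferential rate Free applies instead.
Duty = $421,868.72 × 0% = $0.00.
Line 2 (T-993, Astay, 6,504 m², $1,312,572.24):
Code T-993 is under a tariff-rate quota (threshold 4,691 m²). In-quota: 4,691 m² at 1%; over-quota: 1,813 m² at 8.5%.
Pro-rata value split: in-quota = $1,312,572.24 × 4,691/6,504 = $946,690.71; over-quota = $1,312,572.24 − $946,690.71 = $365,881.53.
In-quota duty = $946,690.71 × 1% = $9,466.91. Over-quota duty = $365,881.53 × 8.5% = $31,099.93.
Line duty = $9,466.91 + $31,099.93 = $40,566.84.
Line 3 (D-366, Nareth, 175 kg, $3,816.75):
Base rate for D-366 is 0.5%.
Origin Nareth is the FTA partner but D-366 is not on the preference list; base rate stands.
Duty = $3,816.75 × 0.5% = $19.08.
Total = $0.00 + $40,566.84 + $19.08 = $40,585.92.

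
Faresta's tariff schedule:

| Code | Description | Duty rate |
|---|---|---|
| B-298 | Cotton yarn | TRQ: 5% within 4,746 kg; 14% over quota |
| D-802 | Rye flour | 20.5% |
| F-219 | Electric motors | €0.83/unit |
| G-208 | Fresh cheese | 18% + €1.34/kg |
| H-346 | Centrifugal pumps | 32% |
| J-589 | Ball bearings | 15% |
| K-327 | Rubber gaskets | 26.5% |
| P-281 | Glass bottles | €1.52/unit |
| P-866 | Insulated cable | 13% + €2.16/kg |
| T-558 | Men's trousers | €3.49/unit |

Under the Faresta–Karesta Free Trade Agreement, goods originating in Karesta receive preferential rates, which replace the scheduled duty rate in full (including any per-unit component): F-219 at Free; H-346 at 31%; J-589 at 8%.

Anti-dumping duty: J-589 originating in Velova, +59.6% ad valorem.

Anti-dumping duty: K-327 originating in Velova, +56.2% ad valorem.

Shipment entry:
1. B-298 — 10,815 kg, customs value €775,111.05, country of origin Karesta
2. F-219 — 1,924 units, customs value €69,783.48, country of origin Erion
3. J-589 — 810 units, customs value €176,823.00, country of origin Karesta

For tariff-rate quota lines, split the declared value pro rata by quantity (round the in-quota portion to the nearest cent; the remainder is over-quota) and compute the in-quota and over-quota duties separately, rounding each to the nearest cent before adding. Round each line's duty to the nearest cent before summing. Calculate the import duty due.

€93,645.18

Line 1 (B-298, Karesta, 10,815 kg, €775,111.05):
Code B-298 is under a tariff-rate quota (threshold 4,746 kg). In-quota: 4,746 kg at 5%; over-quota: 6,069 kg at 14%.
Pro-rata value split: in-quota = €775,111.05 × 4,746/10,815 = €340,145.82; over-quota = €775,111.05 − €340,145.82 = €434,965.23.
In-quota duty = €340,145.82 × 5% = €17,007.29. Over-quota duty = €434,965.23 × 14% = €60,895.13.
Line duty = €17,007.29 + €60,895.13 = €77,902.42.
Line 2 (F-219, Erion, 1,924 units, €69,783.48):
Base rate for F-219 is €0.83/unit.
F-219 has an FTA preferential rate, but origin Erion is not Karesta; base rate stands.
Duty = 1,924 × €0.83 = €1,596.92.
Line 3 (J-589, Karesta, 810 units, €176,823.00):
Base rate for J-589 is 15%.
Origin Karesta qualifies under the Faresta–Karesta agreement and J-589 is covered: preferential rate 8% applies instead.
The additional-duty order on J-589 targets Velova, not Karesta; it does not apply.
Duty = €176,823.00 × 8% = €14,145.84.
Total = €77,902.42 + €1,596.92 + €14,145.84 = €93,645.18.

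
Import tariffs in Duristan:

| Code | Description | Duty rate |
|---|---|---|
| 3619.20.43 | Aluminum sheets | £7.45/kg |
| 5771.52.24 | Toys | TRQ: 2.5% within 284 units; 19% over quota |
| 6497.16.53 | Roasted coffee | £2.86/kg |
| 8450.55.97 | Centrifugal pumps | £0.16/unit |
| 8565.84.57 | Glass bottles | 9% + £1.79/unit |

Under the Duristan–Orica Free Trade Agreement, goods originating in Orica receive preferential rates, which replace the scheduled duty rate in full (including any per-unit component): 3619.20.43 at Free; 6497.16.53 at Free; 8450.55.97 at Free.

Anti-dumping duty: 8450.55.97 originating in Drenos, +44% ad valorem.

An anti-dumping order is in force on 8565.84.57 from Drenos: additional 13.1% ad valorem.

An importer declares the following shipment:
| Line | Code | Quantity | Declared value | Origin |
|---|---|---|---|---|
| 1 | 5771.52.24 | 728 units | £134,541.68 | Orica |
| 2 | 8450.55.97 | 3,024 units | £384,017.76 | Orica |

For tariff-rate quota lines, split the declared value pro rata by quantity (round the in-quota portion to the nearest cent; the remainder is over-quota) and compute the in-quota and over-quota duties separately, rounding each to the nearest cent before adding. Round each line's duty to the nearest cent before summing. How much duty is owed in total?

£16,902.72

Line 1 (5771.52.24, Orica, 728 units, £134,541.68):
Code 5771.52.24 is under a tariff-rate quota (threshold 284 units). In-quota: 284 units at 2.5%; over-quota: 444 units at 19%.
Pro-rata value split: in-quota = £134,541.68 × 284/728 = £52,486.04; over-quota = £134,541.68 − £52,486.04 = £82,055.64.
In-quota duty = £52,486.04 × 2.5% = £1,312.15. Over-quota duty = £82,055.64 × 19% = £15,590.57.
Line duty = £1,312.15 + £15,590.57 = £16,902.72.
Line 2 (8450.55.97, Orica, 3,024 units, £384,017.76):
Base rate for 8450.55.97 is £0.16/unit.
Origin Orica qualifies under the Duristan–Orica agreement and 8450.55.97 is covered: preferential rate Free applies instead.
The additional-duty order on 8450.55.97 targets Drenos, not Orica; it does not apply.
Duty = £384,017.76 × 0% = £0.00.
Total = £16,902.72 + £0.00 = £16,902.72.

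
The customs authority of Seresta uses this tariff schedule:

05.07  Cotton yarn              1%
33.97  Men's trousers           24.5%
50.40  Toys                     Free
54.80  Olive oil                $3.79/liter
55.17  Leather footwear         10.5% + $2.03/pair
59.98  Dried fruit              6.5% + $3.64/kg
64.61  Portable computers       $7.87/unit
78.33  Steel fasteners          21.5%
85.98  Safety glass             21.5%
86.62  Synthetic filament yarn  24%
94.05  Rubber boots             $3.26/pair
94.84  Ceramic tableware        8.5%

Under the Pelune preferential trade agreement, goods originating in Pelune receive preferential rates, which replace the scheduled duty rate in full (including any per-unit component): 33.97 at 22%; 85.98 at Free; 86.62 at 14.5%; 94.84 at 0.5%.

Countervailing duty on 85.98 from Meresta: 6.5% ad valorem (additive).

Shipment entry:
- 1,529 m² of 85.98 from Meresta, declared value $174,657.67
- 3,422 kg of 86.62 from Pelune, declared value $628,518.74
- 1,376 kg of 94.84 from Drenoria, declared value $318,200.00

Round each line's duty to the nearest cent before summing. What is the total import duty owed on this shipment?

Line 1 (85.98, Meresta, 1,529 m², $174,657.67):
Base rate for 85.98 is 21.5%.
85.98 has an FTA preferential rate, but origin Meresta is not Pelune; base rate stands.
Additional duty on 85.98 from Meresta: +6.5%. Applied ad valorem rate: 21.5% + 6.5% = 28%.
Duty = $174,657.67 × 28% = $48,904.15.
Line 2 (86.62, Pelune, 3,422 kg, $628,518.74):
Base rate for 86.62 is 24%.
Origin Pelune qualifies under the Seresta–Pelune agreement and 86.62 is covered: preferential rate 14.5% applies instead.
Duty = $628,518.74 × 14.5% = $91,135.22.
Line 3 (94.84, Drenoria, 1,376 kg, $318,200.00):
Base rate for 94.84 is 8.5%.
94.84 has an FTA preferential rate, but origin Drenoria is not Pelune; base rate stands.
Duty = $318,200.00 × 8.5% = $27,047.00.
Total = $48,904.15 + $91,135.22 + $27,047.00 = $167,086.37.

$167,086.37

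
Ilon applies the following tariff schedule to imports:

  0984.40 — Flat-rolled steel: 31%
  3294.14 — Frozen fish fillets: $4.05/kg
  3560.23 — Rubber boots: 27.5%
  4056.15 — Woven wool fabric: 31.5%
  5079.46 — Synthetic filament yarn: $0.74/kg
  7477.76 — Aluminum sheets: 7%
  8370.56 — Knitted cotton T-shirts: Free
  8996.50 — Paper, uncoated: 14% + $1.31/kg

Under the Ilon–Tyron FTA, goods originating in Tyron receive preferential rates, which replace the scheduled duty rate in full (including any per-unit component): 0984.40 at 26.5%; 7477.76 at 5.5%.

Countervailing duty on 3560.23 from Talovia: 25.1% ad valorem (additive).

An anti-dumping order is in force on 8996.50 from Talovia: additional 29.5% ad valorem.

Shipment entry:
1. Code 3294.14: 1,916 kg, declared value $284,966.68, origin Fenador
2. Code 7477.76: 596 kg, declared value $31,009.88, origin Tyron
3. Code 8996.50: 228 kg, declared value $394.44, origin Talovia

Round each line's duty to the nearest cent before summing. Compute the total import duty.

Line 1 (3294.14, Fenador, 1,916 kg, $284,966.68):
Base rate for 3294.14 is $4.05/kg.
Duty = 1,916 × $4.05 = $7,759.80.
Line 2 (7477.76, Tyron, 596 kg, $31,009.88):
Base rate for 7477.76 is 7%.
Origin Tyron qualifies under the Ilon–Tyron agreement and 7477.76 is covered: preferential rate 5.5% applies instead.
Duty = $31,009.88 × 5.5% = $1,705.54.
Line 3 (8996.50, Talovia, 228 kg, $394.44):
Base rate for 8996.50 is 14% + $1.31/kg.
Additional duty on 8996.50 from Talovia: +29.5%. Applied ad valorem rate: 14% + 29.5% = 43.5%.
Duty = $394.44 × 43.5% + 228 × $1.31 = $470.26.
Total = $7,759.80 + $1,705.54 + $470.26 = $9,935.60.

$9,935.60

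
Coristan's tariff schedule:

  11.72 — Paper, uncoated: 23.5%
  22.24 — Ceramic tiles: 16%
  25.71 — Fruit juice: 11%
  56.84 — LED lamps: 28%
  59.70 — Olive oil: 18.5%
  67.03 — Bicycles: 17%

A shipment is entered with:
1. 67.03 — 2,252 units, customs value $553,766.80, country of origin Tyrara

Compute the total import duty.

Line 1 (67.03, Tyrara, 2,252 units, $553,766.80):
Base rate for 67.03 is 17%.
Duty = $553,766.80 × 17% = $94,140.36.

$94,140.36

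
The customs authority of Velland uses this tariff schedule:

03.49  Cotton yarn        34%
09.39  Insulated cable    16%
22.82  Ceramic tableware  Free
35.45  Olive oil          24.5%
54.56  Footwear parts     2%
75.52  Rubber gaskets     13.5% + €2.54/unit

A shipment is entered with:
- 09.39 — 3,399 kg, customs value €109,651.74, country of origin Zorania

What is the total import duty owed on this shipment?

Line 1 (09.39, Zorania, 3,399 kg, €109,651.74):
Base rate for 09.39 is 16%.
Duty = €109,651.74 × 16% = €17,544.28.

€17,544.28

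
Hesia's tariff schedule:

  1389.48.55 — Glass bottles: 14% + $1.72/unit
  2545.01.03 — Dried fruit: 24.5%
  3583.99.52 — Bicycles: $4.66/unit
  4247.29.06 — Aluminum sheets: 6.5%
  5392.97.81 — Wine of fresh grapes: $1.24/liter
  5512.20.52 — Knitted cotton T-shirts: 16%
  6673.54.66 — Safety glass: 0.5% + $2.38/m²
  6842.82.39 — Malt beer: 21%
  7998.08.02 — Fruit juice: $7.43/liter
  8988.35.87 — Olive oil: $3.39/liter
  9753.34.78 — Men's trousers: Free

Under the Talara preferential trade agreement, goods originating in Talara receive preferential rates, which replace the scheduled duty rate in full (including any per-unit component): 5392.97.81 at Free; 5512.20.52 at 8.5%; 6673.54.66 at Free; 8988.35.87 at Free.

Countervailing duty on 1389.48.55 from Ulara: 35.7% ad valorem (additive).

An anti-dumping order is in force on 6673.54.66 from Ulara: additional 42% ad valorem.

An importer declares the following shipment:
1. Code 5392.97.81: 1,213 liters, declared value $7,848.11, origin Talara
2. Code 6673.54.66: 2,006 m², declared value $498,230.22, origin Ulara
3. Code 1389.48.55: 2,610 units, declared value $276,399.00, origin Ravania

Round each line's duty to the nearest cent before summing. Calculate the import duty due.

$259,707.18

Line 1 (5392.97.81, Talara, 1,213 liters, $7,848.11):
Base rate for 5392.97.81 is $1.24/liter.
Origin Talara qualifies under the Hesia–Talara agreement and 5392.97.81 is covered: preferential rate Free applies instead.
Duty = $7,848.11 × 0% = $0.00.
Line 2 (6673.54.66, Ulara, 2,006 m², $498,230.22):
Base rate for 6673.54.66 is 0.5% + $2.38/m².
6673.54.66 has an FTA preferential rate, but origin Ulara is not Talara; base rate stands.
Additional duty on 6673.54.66 from Ulara: +42%. Applied ad valorem rate: 0.5% + 42% = 42.5%.
Duty = $498,230.22 × 42.5% + 2,006 × $2.38 = $216,522.12.
Line 3 (1389.48.55, Ravania, 2,610 units, $276,399.00):
Base rate for 1389.48.55 is 14% + $1.72/unit.
The additional-duty order on 1389.48.55 targets Ulara, not Ravania; it does not apply.
Duty = $276,399.00 × 14% + 2,610 × $1.72 = $43,185.06.
Total = $0.00 + $216,522.12 + $43,185.06 = $259,707.18.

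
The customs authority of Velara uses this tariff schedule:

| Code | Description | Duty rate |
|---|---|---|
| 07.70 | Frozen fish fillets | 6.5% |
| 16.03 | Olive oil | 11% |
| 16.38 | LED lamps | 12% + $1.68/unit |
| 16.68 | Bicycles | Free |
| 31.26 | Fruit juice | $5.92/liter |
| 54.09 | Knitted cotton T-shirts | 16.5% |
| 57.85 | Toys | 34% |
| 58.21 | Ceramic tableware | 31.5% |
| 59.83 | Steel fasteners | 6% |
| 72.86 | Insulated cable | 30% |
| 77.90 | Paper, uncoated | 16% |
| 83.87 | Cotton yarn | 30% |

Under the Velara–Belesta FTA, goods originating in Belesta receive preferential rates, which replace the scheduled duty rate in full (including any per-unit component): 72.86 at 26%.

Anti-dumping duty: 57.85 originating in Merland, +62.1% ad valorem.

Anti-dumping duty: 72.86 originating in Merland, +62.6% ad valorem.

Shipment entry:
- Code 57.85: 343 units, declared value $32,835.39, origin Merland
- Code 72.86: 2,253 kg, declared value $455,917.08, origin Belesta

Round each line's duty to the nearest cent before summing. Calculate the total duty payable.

$150,093.25

Line 1 (57.85, Merland, 343 units, $32,835.39):
Base rate for 57.85 is 34%.
Additional duty on 57.85 from Merland: +62.1%. Applied ad valorem rate: 34% + 62.1% = 96.1%.
Duty = $32,835.39 × 96.1% = $31,554.81.
Line 2 (72.86, Belesta, 2,253 kg, $455,917.08):
Base rate for 72.86 is 30%.
Origin Belesta qualifies under the Velara–Belesta agreement and 72.86 is covered: preferential rate 26% applies instead.
The additional-duty order on 72.86 targets Merland, not Belesta; it does not apply.
Duty = $455,917.08 × 26% = $118,538.44.
Total = $31,554.81 + $118,538.44 = $150,093.25.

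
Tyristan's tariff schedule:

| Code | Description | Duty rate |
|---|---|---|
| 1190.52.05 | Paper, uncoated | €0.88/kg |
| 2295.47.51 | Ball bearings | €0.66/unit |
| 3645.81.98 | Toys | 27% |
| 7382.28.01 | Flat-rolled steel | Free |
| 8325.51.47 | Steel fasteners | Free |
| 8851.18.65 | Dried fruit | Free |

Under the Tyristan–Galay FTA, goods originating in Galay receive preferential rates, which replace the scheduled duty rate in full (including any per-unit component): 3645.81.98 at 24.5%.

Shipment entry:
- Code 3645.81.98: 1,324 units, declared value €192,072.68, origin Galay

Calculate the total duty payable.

Line 1 (3645.81.98, Galay, 1,324 units, €192,072.68):
Base rate for 3645.81.98 is 27%.
Origin Galay qualifies under the Tyristan–Galay agreement and 3645.81.98 is covered: preferential rate 24.5% applies instead.
Duty = €192,072.68 × 24.5% = €47,057.81.

€47,057.81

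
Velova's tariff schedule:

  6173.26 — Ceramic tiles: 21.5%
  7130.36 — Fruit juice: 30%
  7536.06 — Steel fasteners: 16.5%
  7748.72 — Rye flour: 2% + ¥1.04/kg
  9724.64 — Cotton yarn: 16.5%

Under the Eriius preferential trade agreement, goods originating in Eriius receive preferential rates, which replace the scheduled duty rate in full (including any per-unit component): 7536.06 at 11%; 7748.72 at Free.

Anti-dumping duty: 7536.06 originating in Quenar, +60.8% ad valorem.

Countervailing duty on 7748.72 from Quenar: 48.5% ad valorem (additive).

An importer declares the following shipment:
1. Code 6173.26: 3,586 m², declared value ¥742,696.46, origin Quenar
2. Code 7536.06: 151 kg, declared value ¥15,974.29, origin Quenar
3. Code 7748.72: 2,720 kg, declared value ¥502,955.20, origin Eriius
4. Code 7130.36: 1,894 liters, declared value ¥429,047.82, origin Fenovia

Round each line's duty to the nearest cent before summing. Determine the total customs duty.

¥300,742.22

Line 1 (6173.26, Quenar, 3,586 m², ¥742,696.46):
Base rate for 6173.26 is 21.5%.
Duty = ¥742,696.46 × 21.5% = ¥159,679.74.
Line 2 (7536.06, Quenar, 151 kg, ¥15,974.29):
Base rate for 7536.06 is 16.5%.
7536.06 has an FTA preferential rate, but origin Quenar is not Eriius; base rate stands.
Additional duty on 7536.06 from Quenar: +60.8%. Applied ad valorem rate: 16.5% + 60.8% = 77.3%.
Duty = ¥15,974.29 × 77.3% = ¥12,348.13.
Line 3 (7748.72, Eriius, 2,720 kg, ¥502,955.20):
Base rate for 7748.72 is 2% + ¥1.04/kg.
Origin Eriius qualifies under the Velova–Eriius agreement and 7748.72 is covered: preferential rate Free applies instead.
The additional-duty order on 7748.72 targets Quenar, not Eriius; it does not apply.
Duty = ¥502,955.20 × 0% = ¥0.00.
Line 4 (7130.36, Fenovia, 1,894 liters, ¥429,047.82):
Base rate for 7130.36 is 30%.
Duty = ¥429,047.82 × 30% = ¥128,714.35.
Total = ¥159,679.74 + ¥12,348.13 + ¥0.00 + ¥128,714.35 = ¥300,742.22.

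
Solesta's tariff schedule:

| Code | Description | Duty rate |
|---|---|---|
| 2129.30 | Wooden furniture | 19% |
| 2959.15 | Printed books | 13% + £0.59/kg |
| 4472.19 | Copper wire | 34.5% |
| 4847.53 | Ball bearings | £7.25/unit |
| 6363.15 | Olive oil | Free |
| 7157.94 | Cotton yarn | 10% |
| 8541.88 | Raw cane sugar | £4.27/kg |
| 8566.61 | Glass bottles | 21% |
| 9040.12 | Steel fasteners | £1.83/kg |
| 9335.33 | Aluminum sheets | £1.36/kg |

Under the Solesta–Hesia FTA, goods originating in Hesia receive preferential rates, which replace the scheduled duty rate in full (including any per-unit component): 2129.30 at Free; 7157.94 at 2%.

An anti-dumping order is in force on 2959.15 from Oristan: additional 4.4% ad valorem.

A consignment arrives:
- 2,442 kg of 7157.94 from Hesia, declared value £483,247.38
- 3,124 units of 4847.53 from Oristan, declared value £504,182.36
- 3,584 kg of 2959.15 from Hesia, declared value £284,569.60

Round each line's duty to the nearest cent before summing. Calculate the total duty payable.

£71,422.56

Line 1 (7157.94, Hesia, 2,442 kg, £483,247.38):
Base rate for 7157.94 is 10%.
Origin Hesia qualifies under the Solesta–Hesia agreement and 7157.94 is covered: preferential rate 2% applies instead.
Duty = £483,247.38 × 2% = £9,664.95.
Line 2 (4847.53, Oristan, 3,124 units, £504,182.36):
Base rate for 4847.53 is £7.25/unit.
Duty = 3,124 × £7.25 = £22,649.00.
Line 3 (2959.15, Hesia, 3,584 kg, £284,569.60):
Base rate for 2959.15 is 13% + £0.59/kg.
Origin Hesia is the FTA partner but 2959.15 is not on the preference list; base rate stands.
The additional-duty order on 2959.15 targets Oristan, not Hesia; it does not apply.
Duty = £284,569.60 × 13% + 3,584 × £0.59 = £39,108.61.
Total = £9,664.95 + £22,649.00 + £39,108.61 = £71,422.56.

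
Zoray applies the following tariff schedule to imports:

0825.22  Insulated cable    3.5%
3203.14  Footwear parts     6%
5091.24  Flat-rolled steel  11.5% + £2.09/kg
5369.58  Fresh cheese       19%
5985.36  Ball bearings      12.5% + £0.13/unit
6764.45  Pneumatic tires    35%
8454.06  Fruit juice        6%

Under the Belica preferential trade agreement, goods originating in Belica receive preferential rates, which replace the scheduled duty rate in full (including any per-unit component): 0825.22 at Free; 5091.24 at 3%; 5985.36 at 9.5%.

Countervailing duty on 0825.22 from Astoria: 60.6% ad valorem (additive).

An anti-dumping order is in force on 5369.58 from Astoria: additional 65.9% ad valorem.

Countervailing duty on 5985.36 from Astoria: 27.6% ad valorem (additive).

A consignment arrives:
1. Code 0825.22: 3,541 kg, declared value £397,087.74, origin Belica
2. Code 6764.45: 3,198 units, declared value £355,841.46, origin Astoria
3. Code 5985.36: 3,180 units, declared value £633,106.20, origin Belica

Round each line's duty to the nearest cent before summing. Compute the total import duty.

£184,689.60

Line 1 (0825.22, Belica, 3,541 kg, £397,087.74):
Base rate for 0825.22 is 3.5%.
Origin Belica qualifies under the Zoray–Belica agreement and 0825.22 is covered: preferential rate Free applies instead.
The additional-duty order on 0825.22 targets Astoria, not Belica; it does not apply.
Duty = £397,087.74 × 0% = £0.00.
Line 2 (6764.45, Astoria, 3,198 units, £355,841.46):
Base rate for 6764.45 is 35%.
Duty = £355,841.46 × 35% = £124,544.51.
Line 3 (5985.36, Belica, 3,180 units, £633,106.20):
Base rate for 5985.36 is 12.5% + £0.13/unit.
Origin Belica qualifies under the Zoray–Belica agreement and 5985.36 is covered: preferential rate 9.5% applies instead.
The additional-duty order on 5985.36 targets Astoria, not Belica; it does not apply.
Duty = £633,106.20 × 9.5% = £60,145.09.
Total = £0.00 + £124,544.51 + £60,145.09 = £184,689.60.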